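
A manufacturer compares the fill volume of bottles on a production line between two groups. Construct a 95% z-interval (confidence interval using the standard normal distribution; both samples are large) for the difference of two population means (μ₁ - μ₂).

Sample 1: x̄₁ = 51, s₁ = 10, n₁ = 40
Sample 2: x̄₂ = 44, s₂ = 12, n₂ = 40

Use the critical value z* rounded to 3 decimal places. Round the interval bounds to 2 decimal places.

Both samples are large (n₁ = 40 ≥ 30, n₂ = 40 ≥ 30), so a z-interval for the difference of means applies.

Point estimate: x̄₁ - x̄₂ = 51 - 44 = 7

Standard error: SE = √(s₁²/n₁ + s₂²/n₂)
= √(10²/40 + 12²/40)
= √(2.500000 + 3.600000)
= 2.469818

For 95% confidence, z* = 1.96 (from standard normal table)
Margin of error: E = z* × SE = 1.96 × 2.469818 = 4.8408

Z-interval: (x̄₁ - x̄₂) ± E = 7 ± 4.8408 = (2.1592, 11.8408)

Rounded to 2 decimal places:

(2.16, 11.84)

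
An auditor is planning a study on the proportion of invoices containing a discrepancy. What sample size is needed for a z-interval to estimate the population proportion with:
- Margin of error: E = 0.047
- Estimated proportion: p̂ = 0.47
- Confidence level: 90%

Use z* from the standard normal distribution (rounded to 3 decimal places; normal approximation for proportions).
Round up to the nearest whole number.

Using z* for proportion z-interval (normal approximation).

For 90% confidence, z* = 1.645 (from standard normal table)

Sample size formula for proportion z-interval: n = z*²p̂(1-p̂)/E²

n = 1.645² × 0.47 × 0.53 / 0.047²
  = 2.706025 × 0.2491 / 0.002209
  = 305.1475

Round up to the nearest whole number: n = 306

306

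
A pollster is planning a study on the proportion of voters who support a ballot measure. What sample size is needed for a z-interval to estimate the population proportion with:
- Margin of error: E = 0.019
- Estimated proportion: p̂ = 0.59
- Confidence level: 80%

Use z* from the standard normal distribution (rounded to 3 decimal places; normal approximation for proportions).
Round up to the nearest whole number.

Using z* for proportion z-interval (normal approximation).

For 80% confidence, z* = 1.282 (from standard normal table)

Sample size formula for proportion z-interval: n = z*²p̂(1-p̂)/E²

n = 1.282² × 0.59 × 0.41 / 0.019²
  = 1.643524 × 0.2419 / 0.000361
  = 1101.2977

Round up to the nearest whole number: n = 1102

1102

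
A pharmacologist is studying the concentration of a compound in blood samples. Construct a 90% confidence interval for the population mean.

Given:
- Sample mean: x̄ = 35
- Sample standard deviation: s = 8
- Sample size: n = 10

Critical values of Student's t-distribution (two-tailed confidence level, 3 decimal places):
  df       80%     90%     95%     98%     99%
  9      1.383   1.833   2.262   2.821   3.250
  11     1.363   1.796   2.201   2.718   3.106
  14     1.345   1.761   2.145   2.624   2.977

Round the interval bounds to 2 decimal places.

The population standard deviation σ is unknown (only the sample standard deviation s is given), so use a t-interval with df = n - 1 = 10 - 1 = 9.

For 90% confidence with df = 9, t* = 1.833 (from t-table)

Standard error: SE = s/√n = 8/√10 = 2.529822

Margin of error: E = t* × SE = 1.833 × 2.529822 = 4.6372

T-interval: x̄ ± E = 35 ± 4.6372 = (30.3628, 39.6372)

Rounded to 2 decimal places:

(30.36, 39.64)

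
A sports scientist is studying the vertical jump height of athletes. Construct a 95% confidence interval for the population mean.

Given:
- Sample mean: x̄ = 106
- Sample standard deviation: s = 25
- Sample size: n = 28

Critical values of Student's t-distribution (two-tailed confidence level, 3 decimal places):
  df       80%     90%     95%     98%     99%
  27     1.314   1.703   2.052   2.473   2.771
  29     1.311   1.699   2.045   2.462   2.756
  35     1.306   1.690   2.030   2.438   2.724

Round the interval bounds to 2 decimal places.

The population standard deviation σ is unknown (only the sample standard deviation s is given), so use a t-interval with df = n - 1 = 28 - 1 = 27.

For 95% confidence with df = 27, t* = 2.052 (from t-table)

Standard error: SE = s/√n = 25/√28 = 4.724556

Margin of error: E = t* × SE = 2.052 × 4.724556 = 9.6948

T-interval: x̄ ± E = 106 ± 9.6948 = (96.3052, 115.6948)

Rounded to 2 decimal places:

(96.31, 115.69)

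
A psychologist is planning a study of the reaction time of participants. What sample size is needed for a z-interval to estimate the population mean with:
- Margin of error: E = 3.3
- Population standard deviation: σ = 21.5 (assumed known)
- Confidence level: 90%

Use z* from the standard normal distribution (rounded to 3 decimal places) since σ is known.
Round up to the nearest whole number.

Using z* since population σ is known (z-interval formula).

For 90% confidence, z* = 1.645 (from standard normal table)

Sample size formula for z-interval: n = (z*σ/E)²

n = (1.645 × 21.5 / 3.3)²
  = (10.717424)²
  = 114.8632

Round up to the nearest whole number: n = 115

115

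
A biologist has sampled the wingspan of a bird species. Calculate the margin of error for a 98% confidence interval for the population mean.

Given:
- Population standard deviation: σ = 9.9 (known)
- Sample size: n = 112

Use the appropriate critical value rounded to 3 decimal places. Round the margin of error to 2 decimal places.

The population standard deviation σ is known, so use the z-interval margin of error formula.

For 98% confidence, z* = 2.326 (from standard normal table)

Margin of error formula for z-interval: E = z* × σ/√n

E = 2.326 × 9.9/√112
  = 2.326 × 0.935462
  = 2.1759

Rounded to 2 decimal places:

2.18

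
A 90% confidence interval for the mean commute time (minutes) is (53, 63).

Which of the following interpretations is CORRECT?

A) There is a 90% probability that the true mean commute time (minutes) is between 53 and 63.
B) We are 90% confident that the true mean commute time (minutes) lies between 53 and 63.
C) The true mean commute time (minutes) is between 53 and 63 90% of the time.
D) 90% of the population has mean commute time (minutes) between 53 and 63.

A confidence interval represents our confidence in the procedure, not a probability statement about the parameter.

Key concept: If we repeated this sampling process many times and computed a 90% CI each time, about 90% of those intervals would contain the true population parameter.

For this specific interval (53, 63):
- Midpoint (point estimate): 58
- Margin of error: 5

The correct interpretation is the one stating confidence that the true parameter lies in the interval — option B.

B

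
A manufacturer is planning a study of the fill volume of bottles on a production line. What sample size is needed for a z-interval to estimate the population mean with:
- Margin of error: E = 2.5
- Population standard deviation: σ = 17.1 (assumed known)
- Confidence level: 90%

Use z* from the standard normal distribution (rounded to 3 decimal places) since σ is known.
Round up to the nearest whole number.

Using z* since population σ is known (z-interval formula).

For 90% confidence, z* = 1.645 (from standard normal table)

Sample size formula for z-interval: n = (z*σ/E)²

n = (1.645 × 17.1 / 2.5)²
  = (11.251800)²
  = 126.6030

Round up to the nearest whole number: n = 127

127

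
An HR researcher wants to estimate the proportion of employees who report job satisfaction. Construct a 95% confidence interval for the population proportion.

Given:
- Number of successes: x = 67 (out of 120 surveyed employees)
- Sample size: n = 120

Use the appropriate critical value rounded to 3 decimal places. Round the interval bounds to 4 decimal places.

Sample proportion: p̂ = 67/120 = 0.558333

Check conditions for normal approximation:
  np̂ = 67 ≥ 10 ✓
  n(1-p̂) = 53 ≥ 10 ✓

The sample is large enough, so use a z-interval (normal approximation) for the proportion.

For 95% confidence, z* = 1.96 (from standard normal table)

Standard error: SE = √(p̂(1-p̂)/n) = √(0.558333×0.441667/120) = 0.04533185

Margin of error: E = z* × SE = 1.96 × 0.04533185 = 0.088850

Z-interval: p̂ ± E = 0.558333 ± 0.088850 = (0.469483, 0.647184)

Rounded to 4 decimal places:

(0.4695, 0.6472)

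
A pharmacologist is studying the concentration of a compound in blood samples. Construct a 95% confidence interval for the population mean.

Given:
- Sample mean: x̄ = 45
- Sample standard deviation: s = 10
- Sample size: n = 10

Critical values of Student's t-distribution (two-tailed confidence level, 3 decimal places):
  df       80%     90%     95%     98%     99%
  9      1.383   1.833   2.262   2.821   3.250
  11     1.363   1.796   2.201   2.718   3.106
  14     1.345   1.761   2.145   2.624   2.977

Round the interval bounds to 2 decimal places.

The population standard deviation σ is unknown (only the sample standard deviation s is given), so use a t-interval with df = n - 1 = 10 - 1 = 9.

For 95% confidence with df = 9, t* = 2.262 (from t-table)

Standard error: SE = s/√n = 10/√10 = 3.162278

Margin of error: E = t* × SE = 2.262 × 3.162278 = 7.1531

T-interval: x̄ ± E = 45 ± 7.1531 = (37.8469, 52.1531)

Rounded to 2 decimal places:

(37.85, 52.15)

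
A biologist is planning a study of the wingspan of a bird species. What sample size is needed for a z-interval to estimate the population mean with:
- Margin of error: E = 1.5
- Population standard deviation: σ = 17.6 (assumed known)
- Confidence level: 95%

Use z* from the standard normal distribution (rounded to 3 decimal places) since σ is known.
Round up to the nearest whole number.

Using z* since population σ is known (z-interval formula).

For 95% confidence, z* = 1.96 (from standard normal table)

Sample size formula for z-interval: n = (z*σ/E)²

n = (1.96 × 17.6 / 1.5)²
  = (22.997333)²
  = 528.8773

Round up to the nearest whole number: n = 529

529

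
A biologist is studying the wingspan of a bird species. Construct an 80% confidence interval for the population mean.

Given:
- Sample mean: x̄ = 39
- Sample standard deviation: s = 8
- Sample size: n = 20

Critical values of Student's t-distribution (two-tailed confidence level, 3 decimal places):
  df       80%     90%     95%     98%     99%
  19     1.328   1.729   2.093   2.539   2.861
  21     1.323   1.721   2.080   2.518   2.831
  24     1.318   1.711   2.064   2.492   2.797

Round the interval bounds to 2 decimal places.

The population standard deviation σ is unknown (only the sample standard deviation s is given), so use a t-interval with df = n - 1 = 20 - 1 = 19.

For 80% confidence with df = 19, t* = 1.328 (from t-table)

Standard error: SE = s/√n = 8/√20 = 1.788854

Margin of error: E = t* × SE = 1.328 × 1.788854 = 2.3756

T-interval: x̄ ± E = 39 ± 2.3756 = (36.6244, 41.3756)

Rounded to 2 decimal places:

(36.62, 41.38)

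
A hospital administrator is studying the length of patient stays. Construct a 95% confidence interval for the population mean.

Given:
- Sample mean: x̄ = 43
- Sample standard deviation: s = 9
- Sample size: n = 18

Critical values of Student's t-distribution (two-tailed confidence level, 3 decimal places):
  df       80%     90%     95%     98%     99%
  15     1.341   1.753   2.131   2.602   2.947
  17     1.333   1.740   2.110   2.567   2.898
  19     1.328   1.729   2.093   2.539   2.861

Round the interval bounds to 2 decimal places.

The population standard deviation σ is unknown (only the sample standard deviation s is given), so use a t-interval with df = n - 1 = 18 - 1 = 17.

For 95% confidence with df = 17, t* = 2.110 (from t-table)

Standard error: SE = s/√n = 9/√18 = 2.121320

Margin of error: E = t* × SE = 2.110 × 2.121320 = 4.4760

T-interval: x̄ ± E = 43 ± 4.4760 = (38.5240, 47.4760)

Rounded to 2 decimal places:

(38.52, 47.48)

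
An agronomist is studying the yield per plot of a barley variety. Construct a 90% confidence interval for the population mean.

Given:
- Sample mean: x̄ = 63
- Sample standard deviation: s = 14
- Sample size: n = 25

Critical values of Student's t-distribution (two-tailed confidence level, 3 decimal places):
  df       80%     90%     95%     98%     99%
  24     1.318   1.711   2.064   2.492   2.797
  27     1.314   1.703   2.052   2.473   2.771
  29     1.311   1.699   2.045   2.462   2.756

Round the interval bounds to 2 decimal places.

The population standard deviation σ is unknown (only the sample standard deviation s is given), so use a t-interval with df = n - 1 = 25 - 1 = 24.

For 90% confidence with df = 24, t* = 1.711 (from t-table)

Standard error: SE = s/√n = 14/√25 = 2.800000

Margin of error: E = t* × SE = 1.711 × 2.800000 = 4.7908

T-interval: x̄ ± E = 63 ± 4.7908 = (58.2092, 67.7908)

Rounded to 2 decimal places:

(58.21, 67.79)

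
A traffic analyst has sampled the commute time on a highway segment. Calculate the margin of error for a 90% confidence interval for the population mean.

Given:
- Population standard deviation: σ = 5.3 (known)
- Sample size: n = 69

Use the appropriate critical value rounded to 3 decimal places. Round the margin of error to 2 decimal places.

The population standard deviation σ is known, so use the z-interval margin of error formula.

For 90% confidence, z* = 1.645 (from standard normal table)

Margin of error formula for z-interval: E = z* × σ/√n

E = 1.645 × 5.3/√69
  = 1.645 × 0.638045
  = 1.0496

Rounded to 2 decimal places:

1.05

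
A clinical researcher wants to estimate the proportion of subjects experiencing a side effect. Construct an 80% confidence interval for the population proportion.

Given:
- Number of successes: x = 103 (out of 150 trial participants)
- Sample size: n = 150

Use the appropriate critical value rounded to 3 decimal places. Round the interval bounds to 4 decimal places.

Sample proportion: p̂ = 103/150 = 0.686667

Check conditions for normal approximation:
  np̂ = 103 ≥ 10 ✓
  n(1-p̂) = 47 ≥ 10 ✓

The sample is large enough, so use a z-interval (normal approximation) for the proportion.

For 80% confidence, z* = 1.282 (from standard normal table)

Standard error: SE = √(p̂(1-p̂)/n) = √(0.686667×0.313333/150) = 0.03787308

Margin of error: E = z* × SE = 1.282 × 0.03787308 = 0.048553

Z-interval: p̂ ± E = 0.686667 ± 0.048553 = (0.638113, 0.735220)

Rounded to 4 decimal places:

(0.6381, 0.7352)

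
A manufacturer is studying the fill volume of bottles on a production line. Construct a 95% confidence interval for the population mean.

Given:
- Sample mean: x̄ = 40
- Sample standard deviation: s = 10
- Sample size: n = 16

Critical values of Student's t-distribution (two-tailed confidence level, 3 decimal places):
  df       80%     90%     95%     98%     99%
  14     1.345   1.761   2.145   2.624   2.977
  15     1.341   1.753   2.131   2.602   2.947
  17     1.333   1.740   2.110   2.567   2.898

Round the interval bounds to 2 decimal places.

The population standard deviation σ is unknown (only the sample standard deviation s is given), so use a t-interval with df = n - 1 = 16 - 1 = 15.

For 95% confidence with df = 15, t* = 2.131 (from t-table)

Standard error: SE = s/√n = 10/√16 = 2.500000

Margin of error: E = t* × SE = 2.131 × 2.500000 = 5.3275

T-interval: x̄ ± E = 40 ± 5.3275 = (34.6725, 45.3275)

Rounded to 2 decimal places:

(34.67, 45.33)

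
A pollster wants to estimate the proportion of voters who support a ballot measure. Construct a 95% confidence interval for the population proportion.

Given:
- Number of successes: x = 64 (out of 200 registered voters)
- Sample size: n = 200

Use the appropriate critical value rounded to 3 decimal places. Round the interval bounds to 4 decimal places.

Sample proportion: p̂ = 64/200 = 0.3200000

Check conditions for normal approximation:
  np̂ = 64 ≥ 10 ✓
  n(1-p̂) = 136 ≥ 10 ✓

The sample is large enough, so use a z-interval (normal approximation) for the proportion.

For 95% confidence, z* = 1.96 (from standard normal table)

Standard error: SE = √(p̂(1-p̂)/n) = √(0.3200000×0.6800000/200) = 0.032984845

Margin of error: E = z* × SE = 1.96 × 0.032984845 = 0.0646503

Z-interval: p̂ ± E = 0.3200000 ± 0.0646503 = (0.2553497, 0.3846503)

Rounded to 4 decimal places:

(0.2553, 0.3847)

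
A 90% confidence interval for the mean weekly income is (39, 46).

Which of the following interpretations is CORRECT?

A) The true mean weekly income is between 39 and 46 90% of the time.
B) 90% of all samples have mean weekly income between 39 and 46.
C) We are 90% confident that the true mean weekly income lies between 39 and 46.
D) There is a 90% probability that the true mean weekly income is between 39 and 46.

A confidence interval represents our confidence in the procedure, not a probability statement about the parameter.

Key concept: If we repeated this sampling process many times and computed a 90% CI each time, about 90% of those intervals would contain the true population parameter.

For this specific interval (39, 46):
- Midpoint (point estimate): 42.5
- Margin of error: 3.5

The correct interpretation is the one stating confidence that the true parameter lies in the interval — option C.

C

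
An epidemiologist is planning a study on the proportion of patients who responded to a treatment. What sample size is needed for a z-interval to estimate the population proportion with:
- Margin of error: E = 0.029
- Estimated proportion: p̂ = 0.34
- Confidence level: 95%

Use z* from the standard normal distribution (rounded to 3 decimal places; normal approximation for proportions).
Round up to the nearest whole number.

Using z* for proportion z-interval (normal approximation).

For 95% confidence, z* = 1.96 (from standard normal table)

Sample size formula for proportion z-interval: n = z*²p̂(1-p̂)/E²

n = 1.96² × 0.34 × 0.66 / 0.029²
  = 3.8416 × 0.2244 / 0.000841
  = 1025.0357

Round up to the nearest whole number: n = 1026

1026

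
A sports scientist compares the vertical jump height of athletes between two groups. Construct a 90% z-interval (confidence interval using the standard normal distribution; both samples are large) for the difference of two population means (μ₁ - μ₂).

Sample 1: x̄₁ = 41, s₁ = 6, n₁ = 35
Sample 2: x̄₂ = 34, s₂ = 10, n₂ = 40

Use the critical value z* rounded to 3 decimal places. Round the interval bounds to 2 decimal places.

Both samples are large (n₁ = 35 ≥ 30, n₂ = 40 ≥ 30), so a z-interval for the difference of means applies.

Point estimate: x̄₁ - x̄₂ = 41 - 34 = 7

Standard error: SE = √(s₁²/n₁ + s₂²/n₂)
= √(6²/35 + 10²/40)
= √(1.028571 + 2.500000)
= 1.878449

For 90% confidence, z* = 1.645 (from standard normal table)
Margin of error: E = z* × SE = 1.645 × 1.878449 = 3.0900

Z-interval: (x̄₁ - x̄₂) ± E = 7 ± 3.0900 = (3.9100, 10.0900)

Rounded to 2 decimal places:

(3.91, 10.09)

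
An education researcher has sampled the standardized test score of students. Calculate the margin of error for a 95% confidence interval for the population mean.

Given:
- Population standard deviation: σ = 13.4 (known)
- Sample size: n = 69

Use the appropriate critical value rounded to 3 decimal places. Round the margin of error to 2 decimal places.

The population standard deviation σ is known, so use the z-interval margin of error formula.

For 95% confidence, z* = 1.96 (from standard normal table)

Margin of error formula for z-interval: E = z* × σ/√n

E = 1.96 × 13.4/√69
  = 1.96 × 1.613170
  = 3.1618

Rounded to 2 decimal places:

3.16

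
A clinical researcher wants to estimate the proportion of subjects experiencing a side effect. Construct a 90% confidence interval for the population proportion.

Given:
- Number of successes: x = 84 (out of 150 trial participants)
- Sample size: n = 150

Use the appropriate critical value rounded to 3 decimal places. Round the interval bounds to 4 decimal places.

Sample proportion: p̂ = 84/150 = 0.560000

Check conditions for normal approximation:
  np̂ = 84 ≥ 10 ✓
  n(1-p̂) = 66 ≥ 10 ✓

The sample is large enough, so use a z-interval (normal approximation) for the proportion.

For 90% confidence, z* = 1.645 (from standard normal table)

Standard error: SE = √(p̂(1-p̂)/n) = √(0.560000×0.440000/150) = 0.04052982

Margin of error: E = z* × SE = 1.645 × 0.04052982 = 0.066672

Z-interval: p̂ ± E = 0.560000 ± 0.066672 = (0.493328, 0.626672)

Rounded to 4 decimal places:

(0.4933, 0.6267)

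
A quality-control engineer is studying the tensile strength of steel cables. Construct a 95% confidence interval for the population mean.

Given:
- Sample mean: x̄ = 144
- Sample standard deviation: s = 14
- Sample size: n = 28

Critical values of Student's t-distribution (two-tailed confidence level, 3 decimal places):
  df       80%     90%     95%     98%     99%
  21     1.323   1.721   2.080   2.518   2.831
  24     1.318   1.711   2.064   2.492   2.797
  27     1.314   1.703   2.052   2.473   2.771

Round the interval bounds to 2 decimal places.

The population standard deviation σ is unknown (only the sample standard deviation s is given), so use a t-interval with df = n - 1 = 28 - 1 = 27.

For 95% confidence with df = 27, t* = 2.052 (from t-table)

Standard error: SE = s/√n = 14/√28 = 2.645751

Margin of error: E = t* × SE = 2.052 × 2.645751 = 5.4291

T-interval: x̄ ± E = 144 ± 5.4291 = (138.5709, 149.4291)

Rounded to 2 decimal places:

(138.57, 149.43)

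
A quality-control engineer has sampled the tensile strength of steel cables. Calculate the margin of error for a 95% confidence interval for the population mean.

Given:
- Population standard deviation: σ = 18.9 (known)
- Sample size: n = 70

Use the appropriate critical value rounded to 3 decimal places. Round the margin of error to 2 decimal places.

The population standard deviation σ is known, so use the z-interval margin of error formula.

For 95% confidence, z* = 1.96 (from standard normal table)

Margin of error formula for z-interval: E = z* × σ/√n

E = 1.96 × 18.9/√70
  = 1.96 × 2.258982
  = 4.4276

Rounded to 2 decimal places:

4.43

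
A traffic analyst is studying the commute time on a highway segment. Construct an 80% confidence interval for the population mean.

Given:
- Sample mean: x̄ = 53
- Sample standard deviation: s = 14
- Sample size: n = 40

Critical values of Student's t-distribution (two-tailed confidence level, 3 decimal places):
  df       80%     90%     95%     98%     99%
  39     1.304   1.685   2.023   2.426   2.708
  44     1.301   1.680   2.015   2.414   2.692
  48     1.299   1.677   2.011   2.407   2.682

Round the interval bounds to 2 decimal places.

The population standard deviation σ is unknown (only the sample standard deviation s is given), so use a t-interval with df = n - 1 = 40 - 1 = 39.

For 80% confidence with df = 39, t* = 1.304 (from t-table)

Standard error: SE = s/√n = 14/√40 = 2.213594

Margin of error: E = t* × SE = 1.304 × 2.213594 = 2.8865

T-interval: x̄ ± E = 53 ± 2.8865 = (50.1135, 55.8865)

Rounded to 2 decimal places:

(50.11, 55.89)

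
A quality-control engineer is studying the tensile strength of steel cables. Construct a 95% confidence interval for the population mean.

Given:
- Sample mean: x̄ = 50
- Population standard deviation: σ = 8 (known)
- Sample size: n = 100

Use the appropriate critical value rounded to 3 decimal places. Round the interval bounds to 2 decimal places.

The population standard deviation σ is known, so use a z-interval (standard normal critical value).

For 95% confidence, z* = 1.96 (from standard normal table)

Standard error: SE = σ/√n = 8/√100 = 0.800000

Margin of error: E = z* × SE = 1.96 × 0.800000 = 1.5680

Z-interval: x̄ ± E = 50 ± 1.5680 = (48.4320, 51.5680)

Rounded to 2 decimal places:

(48.43, 51.57)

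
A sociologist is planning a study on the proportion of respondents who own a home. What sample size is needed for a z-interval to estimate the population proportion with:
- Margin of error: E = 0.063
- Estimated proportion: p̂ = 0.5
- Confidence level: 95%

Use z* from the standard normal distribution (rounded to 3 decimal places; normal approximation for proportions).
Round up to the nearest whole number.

Using z* for proportion z-interval (normal approximation).

For 95% confidence, z* = 1.96 (from standard normal table)

Sample size formula for proportion z-interval: n = z*²p̂(1-p̂)/E²

n = 1.96² × 0.5 × 0.5 / 0.063²
  = 3.8416 × 0.25 / 0.003969
  = 241.9753

Round up to the nearest whole number: n = 242

242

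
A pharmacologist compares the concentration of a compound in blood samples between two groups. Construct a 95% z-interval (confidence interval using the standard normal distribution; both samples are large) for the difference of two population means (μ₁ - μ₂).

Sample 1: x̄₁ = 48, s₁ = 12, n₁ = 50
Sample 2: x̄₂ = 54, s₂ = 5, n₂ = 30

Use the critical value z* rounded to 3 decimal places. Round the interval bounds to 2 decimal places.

Both samples are large (n₁ = 50 ≥ 30, n₂ = 30 ≥ 30), so a z-interval for the difference of means applies.

Point estimate: x̄₁ - x̄₂ = 48 - 54 = -6

Standard error: SE = √(s₁²/n₁ + s₂²/n₂)
= √(12²/50 + 5²/30)
= √(2.880000 + 0.833333)
= 1.927001

For 95% confidence, z* = 1.96 (from standard normal table)
Margin of error: E = z* × SE = 1.96 × 1.927001 = 3.7769

Z-interval: (x̄₁ - x̄₂) ± E = -6 ± 3.7769 = (-9.7769, -2.2231)

Rounded to 2 decimal places:

(-9.78, -2.22)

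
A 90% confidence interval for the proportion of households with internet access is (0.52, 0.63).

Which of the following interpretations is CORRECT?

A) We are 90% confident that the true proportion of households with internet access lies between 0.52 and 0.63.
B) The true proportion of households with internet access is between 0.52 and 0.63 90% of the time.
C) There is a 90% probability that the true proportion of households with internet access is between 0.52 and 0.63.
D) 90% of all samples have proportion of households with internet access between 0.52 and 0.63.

A confidence interval represents our confidence in the procedure, not a probability statement about the parameter.

Key concept: If we repeated this sampling process many times and computed a 90% CI each time, about 90% of those intervals would contain the true population parameter.

For this specific interval (0.52, 0.63):
- Midpoint (point estimate): 0.575
- Margin of error: 0.055

The correct interpretation is the one stating confidence that the true parameter lies in the interval — option A.

A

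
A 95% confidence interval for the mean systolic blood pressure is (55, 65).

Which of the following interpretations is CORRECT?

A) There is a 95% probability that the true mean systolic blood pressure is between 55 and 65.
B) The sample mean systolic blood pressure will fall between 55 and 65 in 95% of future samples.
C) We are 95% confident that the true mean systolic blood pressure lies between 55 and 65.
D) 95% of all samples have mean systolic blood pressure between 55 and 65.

A confidence interval represents our confidence in the procedure, not a probability statement about the parameter.

Key concept: If we repeated this sampling process many times and computed a 95% CI each time, about 95% of those intervals would contain the true population parameter.

For this specific interval (55, 65):
- Midpoint (point estimate): 60
- Margin of error: 5

The correct interpretation is the one stating confidence that the true parameter lies in the interval — option C.

C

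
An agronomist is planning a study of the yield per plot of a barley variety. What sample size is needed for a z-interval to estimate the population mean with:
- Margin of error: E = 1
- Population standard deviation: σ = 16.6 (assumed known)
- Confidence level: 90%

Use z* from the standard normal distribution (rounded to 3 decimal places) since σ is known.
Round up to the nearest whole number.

Using z* since population σ is known (z-interval formula).

For 90% confidence, z* = 1.645 (from standard normal table)

Sample size formula for z-interval: n = (z*σ/E)²

n = (1.645 × 16.6 / 1)²
  = (27.307000)²
  = 745.6722

Round up to the nearest whole number: n = 746

746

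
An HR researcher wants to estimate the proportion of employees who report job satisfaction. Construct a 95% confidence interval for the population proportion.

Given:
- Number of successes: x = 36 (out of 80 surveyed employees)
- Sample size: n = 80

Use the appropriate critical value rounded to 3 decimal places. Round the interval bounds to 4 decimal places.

Sample proportion: p̂ = 36/80 = 0.450000

Check conditions for normal approximation:
  np̂ = 36 ≥ 10 ✓
  n(1-p̂) = 44 ≥ 10 ✓

The sample is large enough, so use a z-interval (normal approximation) for the proportion.

For 95% confidence, z* = 1.96 (from standard normal table)

Standard error: SE = √(p̂(1-p̂)/n) = √(0.450000×0.550000/80) = 0.05562149

Margin of error: E = z* × SE = 1.96 × 0.05562149 = 0.109018

Z-interval: p̂ ± E = 0.450000 ± 0.109018 = (0.340982, 0.559018)

Rounded to 4 decimal places:

(0.3410, 0.5590)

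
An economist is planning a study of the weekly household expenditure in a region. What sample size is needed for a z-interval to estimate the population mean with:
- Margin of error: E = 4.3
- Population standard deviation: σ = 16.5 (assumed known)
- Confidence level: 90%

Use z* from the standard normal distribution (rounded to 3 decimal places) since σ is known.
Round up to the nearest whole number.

Using z* since population σ is known (z-interval formula).

For 90% confidence, z* = 1.645 (from standard normal table)

Sample size formula for z-interval: n = (z*σ/E)²

n = (1.645 × 16.5 / 4.3)²
  = (6.312209)²
  = 39.8440

Round up to the nearest whole number: n = 40

40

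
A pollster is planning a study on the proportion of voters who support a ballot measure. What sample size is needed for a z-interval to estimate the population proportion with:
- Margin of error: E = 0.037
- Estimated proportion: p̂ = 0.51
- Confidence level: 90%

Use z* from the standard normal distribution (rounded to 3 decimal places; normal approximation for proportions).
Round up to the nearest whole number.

Using z* for proportion z-interval (normal approximation).

For 90% confidence, z* = 1.645 (from standard normal table)

Sample size formula for proportion z-interval: n = z*²p̂(1-p̂)/E²

n = 1.645² × 0.51 × 0.49 / 0.037²
  = 2.706025 × 0.2499 / 0.001369
  = 493.9632

Round up to the nearest whole number: n = 494

494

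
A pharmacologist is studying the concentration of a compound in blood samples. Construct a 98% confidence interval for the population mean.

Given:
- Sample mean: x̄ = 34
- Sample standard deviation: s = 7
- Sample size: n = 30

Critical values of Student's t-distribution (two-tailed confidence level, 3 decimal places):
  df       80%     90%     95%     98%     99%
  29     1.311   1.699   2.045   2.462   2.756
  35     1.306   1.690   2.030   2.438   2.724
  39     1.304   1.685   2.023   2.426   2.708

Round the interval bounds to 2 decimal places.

The population standard deviation σ is unknown (only the sample standard deviation s is given), so use a t-interval with df = n - 1 = 30 - 1 = 29.

For 98% confidence with df = 29, t* = 2.462 (from t-table)

Standard error: SE = s/√n = 7/√30 = 1.278019

Margin of error: E = t* × SE = 2.462 × 1.278019 = 3.1465

T-interval: x̄ ± E = 34 ± 3.1465 = (30.8535, 37.1465)

Rounded to 2 decimal places:

(30.85, 37.15)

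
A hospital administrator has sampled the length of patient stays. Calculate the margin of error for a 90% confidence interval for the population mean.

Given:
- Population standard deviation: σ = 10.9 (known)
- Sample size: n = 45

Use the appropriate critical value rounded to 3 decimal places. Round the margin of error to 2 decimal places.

The population standard deviation σ is known, so use the z-interval margin of error formula.

For 90% confidence, z* = 1.645 (from standard normal table)

Margin of error formula for z-interval: E = z* × σ/√n

E = 1.645 × 10.9/√45
  = 1.645 × 1.624876
  = 2.6729

Rounded to 2 decimal places:

2.67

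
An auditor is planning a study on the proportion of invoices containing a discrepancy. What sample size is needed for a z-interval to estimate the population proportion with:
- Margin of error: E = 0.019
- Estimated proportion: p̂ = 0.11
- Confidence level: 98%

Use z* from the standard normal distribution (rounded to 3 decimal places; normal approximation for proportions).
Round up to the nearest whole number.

Using z* for proportion z-interval (normal approximation).

For 98% confidence, z* = 2.326 (from standard normal table)

Sample size formula for proportion z-interval: n = z*²p̂(1-p̂)/E²

n = 2.326² × 0.11 × 0.89 / 0.019²
  = 5.410276 × 0.0979 / 0.000361
  = 1467.2189

Round up to the nearest whole number: n = 1468

1468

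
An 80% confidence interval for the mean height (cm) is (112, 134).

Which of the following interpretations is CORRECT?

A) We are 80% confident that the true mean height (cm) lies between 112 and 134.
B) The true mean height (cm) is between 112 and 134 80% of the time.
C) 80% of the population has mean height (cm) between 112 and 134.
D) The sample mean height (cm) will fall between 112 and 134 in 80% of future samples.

A confidence interval represents our confidence in the procedure, not a probability statement about the parameter.

Key concept: If we repeated this sampling process many times and computed an 80% CI each time, about 80% of those intervals would contain the true population parameter.

For this specific interval (112, 134):
- Midpoint (point estimate): 123
- Margin of error: 11

The correct interpretation is the one stating confidence that the true parameter lies in the interval — option A.

A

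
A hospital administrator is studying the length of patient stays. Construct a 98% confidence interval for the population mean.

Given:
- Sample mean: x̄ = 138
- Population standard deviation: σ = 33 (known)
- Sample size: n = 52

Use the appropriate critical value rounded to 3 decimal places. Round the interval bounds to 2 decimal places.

The population standard deviation σ is known, so use a z-interval (standard normal critical value).

For 98% confidence, z* = 2.326 (from standard normal table)

Standard error: SE = σ/√n = 33/√52 = 4.576277

Margin of error: E = z* × SE = 2.326 × 4.576277 = 10.6444

Z-interval: x̄ ± E = 138 ± 10.6444 = (127.3556, 148.6444)

Rounded to 2 decimal places:

(127.36, 148.64)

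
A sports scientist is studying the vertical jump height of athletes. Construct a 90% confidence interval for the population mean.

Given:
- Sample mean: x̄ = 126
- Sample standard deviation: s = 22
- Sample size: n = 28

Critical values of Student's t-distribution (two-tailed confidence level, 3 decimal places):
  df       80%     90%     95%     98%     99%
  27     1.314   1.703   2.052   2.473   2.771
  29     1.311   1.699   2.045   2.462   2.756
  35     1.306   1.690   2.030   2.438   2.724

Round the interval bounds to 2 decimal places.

The population standard deviation σ is unknown (only the sample standard deviation s is given), so use a t-interval with df = n - 1 = 28 - 1 = 27.

For 90% confidence with df = 27, t* = 1.703 (from t-table)

Standard error: SE = s/√n = 22/√28 = 4.157609

Margin of error: E = t* × SE = 1.703 × 4.157609 = 7.0804

T-interval: x̄ ± E = 126 ± 7.0804 = (118.9196, 133.0804)

Rounded to 2 decimal places:

(118.92, 133.08)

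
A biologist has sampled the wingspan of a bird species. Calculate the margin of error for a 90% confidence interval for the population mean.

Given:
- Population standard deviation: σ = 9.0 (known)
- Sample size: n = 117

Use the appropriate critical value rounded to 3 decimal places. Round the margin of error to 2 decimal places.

The population standard deviation σ is known, so use the z-interval margin of error formula.

For 90% confidence, z* = 1.645 (from standard normal table)

Margin of error formula for z-interval: E = z* × σ/√n

E = 1.645 × 9.0/√117
  = 1.645 × 0.832050
  = 1.3687

Rounded to 2 decimal places:

1.37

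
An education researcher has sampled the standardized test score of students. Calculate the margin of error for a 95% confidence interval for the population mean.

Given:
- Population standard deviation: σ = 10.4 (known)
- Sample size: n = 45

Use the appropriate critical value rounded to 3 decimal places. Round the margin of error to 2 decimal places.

The population standard deviation σ is known, so use the z-interval margin of error formula.

For 95% confidence, z* = 1.96 (from standard normal table)

Margin of error formula for z-interval: E = z* × σ/√n

E = 1.96 × 10.4/√45
  = 1.96 × 1.550340
  = 3.0387

Rounded to 2 decimal places:

3.04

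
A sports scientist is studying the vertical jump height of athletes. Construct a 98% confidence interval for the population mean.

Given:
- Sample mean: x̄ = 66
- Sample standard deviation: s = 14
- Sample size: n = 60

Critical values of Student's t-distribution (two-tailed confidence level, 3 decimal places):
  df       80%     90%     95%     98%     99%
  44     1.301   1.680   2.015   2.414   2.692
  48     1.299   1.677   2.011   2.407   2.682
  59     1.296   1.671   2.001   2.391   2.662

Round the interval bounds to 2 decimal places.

The population standard deviation σ is unknown (only the sample standard deviation s is given), so use a t-interval with df = n - 1 = 60 - 1 = 59.

For 98% confidence with df = 59, t* = 2.391 (from t-table)

Standard error: SE = s/√n = 14/√60 = 1.807392

Margin of error: E = t* × SE = 2.391 × 1.807392 = 4.3215

T-interval: x̄ ± E = 66 ± 4.3215 = (61.6785, 70.3215)

Rounded to 2 decimal places:

(61.68, 70.32)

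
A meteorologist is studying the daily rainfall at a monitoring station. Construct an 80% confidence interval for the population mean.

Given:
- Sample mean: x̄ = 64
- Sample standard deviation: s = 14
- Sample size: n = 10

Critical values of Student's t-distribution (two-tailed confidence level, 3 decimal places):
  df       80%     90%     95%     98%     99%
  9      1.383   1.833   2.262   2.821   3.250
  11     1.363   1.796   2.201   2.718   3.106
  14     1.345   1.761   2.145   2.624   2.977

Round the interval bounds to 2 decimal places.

The population standard deviation σ is unknown (only the sample standard deviation s is given), so use a t-interval with df = n - 1 = 10 - 1 = 9.

For 80% confidence with df = 9, t* = 1.383 (from t-table)

Standard error: SE = s/√n = 14/√10 = 4.427189

Margin of error: E = t* × SE = 1.383 × 4.427189 = 6.1228

T-interval: x̄ ± E = 64 ± 6.1228 = (57.8772, 70.1228)

Rounded to 2 decimal places:

(57.88, 70.12)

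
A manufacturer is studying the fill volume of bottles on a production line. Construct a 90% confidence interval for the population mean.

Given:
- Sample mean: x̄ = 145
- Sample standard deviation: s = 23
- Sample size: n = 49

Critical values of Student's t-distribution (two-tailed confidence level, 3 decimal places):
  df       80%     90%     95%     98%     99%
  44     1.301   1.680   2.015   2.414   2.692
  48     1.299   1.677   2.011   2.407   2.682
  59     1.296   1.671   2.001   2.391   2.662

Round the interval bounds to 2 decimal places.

The population standard deviation σ is unknown (only the sample standard deviation s is given), so use a t-interval with df = n - 1 = 49 - 1 = 48.

For 90% confidence with df = 48, t* = 1.677 (from t-table)

Standard error: SE = s/√n = 23/√49 = 3.285714

Margin of error: E = t* × SE = 1.677 × 3.285714 = 5.5101

T-interval: x̄ ± E = 145 ± 5.5101 = (139.4899, 150.5101)

Rounded to 2 decimal places:

(139.49, 150.51)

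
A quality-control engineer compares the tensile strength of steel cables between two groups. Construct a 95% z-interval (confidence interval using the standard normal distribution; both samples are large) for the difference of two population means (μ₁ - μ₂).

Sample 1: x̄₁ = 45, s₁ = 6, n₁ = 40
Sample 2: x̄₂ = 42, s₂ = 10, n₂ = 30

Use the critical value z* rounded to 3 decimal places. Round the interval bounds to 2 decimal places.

Both samples are large (n₁ = 40 ≥ 30, n₂ = 30 ≥ 30), so a z-interval for the difference of means applies.

Point estimate: x̄₁ - x̄₂ = 45 - 42 = 3

Standard error: SE = √(s₁²/n₁ + s₂²/n₂)
= √(6²/40 + 10²/30)
= √(0.900000 + 3.333333)
= 2.057507

For 95% confidence, z* = 1.96 (from standard normal table)
Margin of error: E = z* × SE = 1.96 × 2.057507 = 4.0327

Z-interval: (x̄₁ - x̄₂) ± E = 3 ± 4.0327 = (-1.0327, 7.0327)

Rounded to 2 decimal places:

(-1.03, 7.03)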